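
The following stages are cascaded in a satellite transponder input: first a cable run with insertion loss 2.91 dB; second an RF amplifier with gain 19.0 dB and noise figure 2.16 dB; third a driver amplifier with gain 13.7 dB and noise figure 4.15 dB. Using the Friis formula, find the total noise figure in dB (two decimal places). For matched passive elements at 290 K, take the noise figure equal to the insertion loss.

Convert to linear (a loss of L dB is a gain of −L dB): F_i = 10^(NF_i/10), G_i = 10^(G_i,dB/10)
  Stage 1: F_1 = 10^(2.91/10) = 1.954, G_1 = 10^(−2.91/10) = 0.5117
  Stage 2: F_2 = 10^(2.16/10) = 1.644, G_2 = 10^(19.0/10) = 79.43
  Stage 3: F_3 = 10^(4.15/10) = 2.600, G_3 = 10^(13.7/10) = 23.44
Friis cascade:
  F = 1.954 + (1.644 − 1)/0.5117 + (2.600 − 1)/40.64 = 3.253
NF = 10 log₁₀(3.253) = 5.12 dB

5.12 dB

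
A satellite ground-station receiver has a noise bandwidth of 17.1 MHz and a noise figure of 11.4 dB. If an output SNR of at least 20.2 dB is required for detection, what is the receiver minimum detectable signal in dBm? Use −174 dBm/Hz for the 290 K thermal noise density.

Sensitivity = −174 + 10 log₁₀(B) + NF + SNR_min
= −174 + 72.33 + 11.4 + 20.2
= −70.07 dBm → −70.1 dBm

−70.1 dBm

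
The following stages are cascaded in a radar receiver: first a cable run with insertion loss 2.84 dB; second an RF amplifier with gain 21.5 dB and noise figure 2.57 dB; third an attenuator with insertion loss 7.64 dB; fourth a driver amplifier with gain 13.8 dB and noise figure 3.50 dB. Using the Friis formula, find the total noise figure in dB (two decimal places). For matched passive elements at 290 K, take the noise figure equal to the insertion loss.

5.61 dB

Convert to linear (a loss of L dB is a gain of −L dB): F_i = 10^(NF_i/10), G_i = 10^(G_i,dB/10)
  Stage 1: F_1 = 10^(2.84/10) = 1.923, G_1 = 10^(−2.84/10) = 0.5200
  Stage 2: F_2 = 10^(2.57/10) = 1.807, G_2 = 10^(21.5/10) = 141.3
  Stage 3: F_3 = 10^(7.64/10) = 5.808, G_3 = 10^(−7.64/10) = 0.1722
  Stage 4: F_4 = 10^(3.50/10) = 2.239, G_4 = 10^(13.8/10) = 23.99
Friis cascade:
  F = 1.923 + (1.807 − 1)/0.5200 + (5.808 − 1)/73.45 + (2.239 − 1)/12.65 = 3.639
NF = 10 log₁₀(3.639) = 5.61 dB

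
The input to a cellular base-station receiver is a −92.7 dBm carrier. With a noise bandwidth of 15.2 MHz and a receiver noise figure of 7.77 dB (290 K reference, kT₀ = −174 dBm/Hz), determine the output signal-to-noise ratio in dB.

Noise floor: N = −174 + 10 log₁₀(B) + NF
10 log₁₀(1.52×10⁷) = 71.82 dB
N = −174 + 71.82 + 7.77 = −94.41 dBm
SNR = P_sig − N = −92.7 − (−94.41) = 1.71 dB → 1.7 dB

1.7 dB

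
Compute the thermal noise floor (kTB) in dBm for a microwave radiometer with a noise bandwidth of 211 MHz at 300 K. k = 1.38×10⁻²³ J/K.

−90.6 dBm

P_n = kTB = 1.38×10⁻²³ × 300 × 2.11×10⁸ = 8.74×10⁻¹³ W
In dBm: 10 log₁₀(8.74×10⁻¹³ / 10⁻³) = −90.6 dBm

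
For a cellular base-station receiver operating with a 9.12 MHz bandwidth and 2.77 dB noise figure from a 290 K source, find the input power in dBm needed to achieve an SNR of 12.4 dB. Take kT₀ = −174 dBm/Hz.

Sensitivity = −174 + 10 log₁₀(B) + NF + SNR_min
= −174 + 69.6 + 2.77 + 12.4
= −89.23 dBm → −89.2 dBm

−89.2 dBm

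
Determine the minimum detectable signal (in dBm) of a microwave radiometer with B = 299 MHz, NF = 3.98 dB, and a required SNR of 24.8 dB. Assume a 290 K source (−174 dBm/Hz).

−60.5 dBm

Sensitivity = −174 + 10 log₁₀(B) + NF + SNR_min
= −174 + 84.76 + 3.98 + 24.8
= −60.46 dBm → −60.5 dBm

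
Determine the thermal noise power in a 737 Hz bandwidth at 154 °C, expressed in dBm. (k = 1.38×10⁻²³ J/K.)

−143.6 dBm

T = 154 °C + 273.15 = 427.15 K
P_n = kTB = 1.38×10⁻²³ × 427.15 × 7.37×10² = 4.34×10⁻¹⁸ W
In dBm: 10 log₁₀(4.34×10⁻¹⁸ / 10⁻³) = −143.6 dBm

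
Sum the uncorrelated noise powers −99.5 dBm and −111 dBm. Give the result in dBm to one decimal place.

Convert to linear, add, convert back:
P₁ = 1.12×10⁻¹³ W, P₂ = 7.94×10⁻¹⁵ W
P_tot = 1.20×10⁻¹³ W → 10 log₁₀(P_tot / 10⁻³) = −99.2 dBm

−99.2 dBm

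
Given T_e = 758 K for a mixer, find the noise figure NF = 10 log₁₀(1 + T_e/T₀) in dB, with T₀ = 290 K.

5.58 dB

F = 1 + T_e/T₀ = 1 + 758/290 = 3.61379
NF = 10 log₁₀(3.61379) = 5.58 dB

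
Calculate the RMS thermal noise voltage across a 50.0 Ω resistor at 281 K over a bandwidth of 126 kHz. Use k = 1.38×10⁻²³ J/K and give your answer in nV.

V_n = √(4kTRB)
4kTRB = 4 × 1.38×10⁻²³ × 281 × 5.00×10¹ × 1.26×10⁵ = 9.77×10⁻¹⁴ V²
V_n = √(9.77×10⁻¹⁴) = 3.13×10⁻⁷ V = 313 nV

313 nV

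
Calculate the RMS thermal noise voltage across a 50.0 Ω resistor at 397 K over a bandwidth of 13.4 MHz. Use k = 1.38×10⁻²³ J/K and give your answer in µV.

3.83 µV

V_n = √(4kTRB)
4kTRB = 4 × 1.38×10⁻²³ × 397 × 5.00×10¹ × 1.34×10⁷ = 1.47×10⁻¹¹ V²
V_n = √(1.47×10⁻¹¹) = 3.83×10⁻⁶ V = 3.83 µV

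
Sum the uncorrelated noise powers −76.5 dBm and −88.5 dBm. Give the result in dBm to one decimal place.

−76.2 dBm

Convert to linear, add, convert back:
P₁ = 2.24×10⁻¹¹ W, P₂ = 1.41×10⁻¹² W
P_tot = 2.38×10⁻¹¹ W → 10 log₁₀(P_tot / 10⁻³) = −76.2 dBm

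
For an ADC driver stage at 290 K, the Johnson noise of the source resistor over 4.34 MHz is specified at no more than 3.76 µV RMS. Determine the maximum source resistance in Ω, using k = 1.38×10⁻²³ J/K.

203 Ω

Johnson–Nyquist: V_n = √(4kTRB) ⇒ R = V_n² / (4kTB)
4kTB = 4 × 1.38×10⁻²³ × 290 × 4.34×10⁶ = 6.95×10⁻¹⁴
R = (3.76×10⁻⁶)² / 6.95×10⁻¹⁴ = 2.03×10² Ω = 203 Ω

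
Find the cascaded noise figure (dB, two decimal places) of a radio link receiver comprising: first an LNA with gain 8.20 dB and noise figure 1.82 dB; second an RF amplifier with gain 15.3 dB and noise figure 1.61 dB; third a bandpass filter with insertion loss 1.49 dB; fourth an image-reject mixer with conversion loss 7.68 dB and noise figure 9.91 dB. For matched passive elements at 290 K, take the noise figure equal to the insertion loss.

2.16 dB

Convert to linear (a loss of L dB is a gain of −L dB): F_i = 10^(NF_i/10), G_i = 10^(G_i,dB/10)
  Stage 1: F_1 = 10^(1.82/10) = 1.521, G_1 = 10^(8.20/10) = 6.607
  Stage 2: F_2 = 10^(1.61/10) = 1.449, G_2 = 10^(15.3/10) = 33.88
  Stage 3: F_3 = 10^(1.49/10) = 1.409, G_3 = 10^(−1.49/10) = 0.7096
  Stage 4: F_4 = 10^(9.91/10) = 9.795, G_4 = 10^(−7.68/10) = 0.1706
Friis cascade:
  F = 1.521 + (1.449 − 1)/6.607 + (1.409 − 1)/223.9 + (9.795 − 1)/158.9 = 1.646
NF = 10 log₁₀(1.646) = 2.16 dB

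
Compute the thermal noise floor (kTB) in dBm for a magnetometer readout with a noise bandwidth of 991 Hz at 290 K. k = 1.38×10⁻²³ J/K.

−144.0 dBm

P_n = kTB = 1.38×10⁻²³ × 290 × 9.91×10² = 3.97×10⁻¹⁸ W
In dBm: 10 log₁₀(3.97×10⁻¹⁸ / 10⁻³) = −144.0 dBm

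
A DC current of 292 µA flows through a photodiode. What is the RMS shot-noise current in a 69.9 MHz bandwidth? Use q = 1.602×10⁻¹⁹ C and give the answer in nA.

80.9 nA

I_n = √(2qI·B)
2qI·B = 2 × 1.602×10⁻¹⁹ × 2.92×10⁻⁴ × 6.99×10⁷ = 6.54×10⁻¹⁵ A²
I_n = √(6.54×10⁻¹⁵) = 8.09×10⁻⁸ A = 80.9 nA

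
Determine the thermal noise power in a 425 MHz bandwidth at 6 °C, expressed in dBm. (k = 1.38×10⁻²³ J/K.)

T = 6 °C + 273.15 = 279.15 K
P_n = kTB = 1.38×10⁻²³ × 279.15 × 4.25×10⁸ = 1.64×10⁻¹² W
In dBm: 10 log₁₀(1.64×10⁻¹² / 10⁻³) = −87.9 dBm

−87.9 dBm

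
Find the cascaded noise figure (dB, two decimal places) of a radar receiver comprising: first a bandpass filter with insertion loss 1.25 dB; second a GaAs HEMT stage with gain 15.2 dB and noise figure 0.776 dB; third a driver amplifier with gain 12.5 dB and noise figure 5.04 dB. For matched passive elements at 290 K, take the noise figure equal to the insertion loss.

2.26 dB

Convert to linear (a loss of L dB is a gain of −L dB): F_i = 10^(NF_i/10), G_i = 10^(G_i,dB/10)
  Stage 1: F_1 = 10^(1.25/10) = 1.334, G_1 = 10^(−1.25/10) = 0.7499
  Stage 2: F_2 = 10^(0.776/10) = 1.196, G_2 = 10^(15.2/10) = 33.11
  Stage 3: F_3 = 10^(5.04/10) = 3.192, G_3 = 10^(12.5/10) = 17.78
Friis cascade:
  F = 1.334 + (1.196 − 1)/0.7499 + (3.192 − 1)/24.83 = 1.683
NF = 10 log₁₀(1.683) = 2.26 dB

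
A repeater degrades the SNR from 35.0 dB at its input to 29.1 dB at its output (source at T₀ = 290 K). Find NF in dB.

5.9 dB

NF (dB) = SNR_in(dB) − SNR_out(dB) when the source is at T₀
NF = 35.0 − 29.1 = 5.9 dB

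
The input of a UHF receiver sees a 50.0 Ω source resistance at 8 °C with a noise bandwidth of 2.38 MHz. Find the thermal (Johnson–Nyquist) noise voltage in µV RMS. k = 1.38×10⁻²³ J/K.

T = 8 °C + 273.15 = 281.15 K
V_n = √(4kTRB)
4kTRB = 4 × 1.38×10⁻²³ × 281.15 × 5.00×10¹ × 2.38×10⁶ = 1.85×10⁻¹² V²
V_n = √(1.85×10⁻¹²) = 1.36×10⁻⁶ V = 1.36 µV

1.36 µV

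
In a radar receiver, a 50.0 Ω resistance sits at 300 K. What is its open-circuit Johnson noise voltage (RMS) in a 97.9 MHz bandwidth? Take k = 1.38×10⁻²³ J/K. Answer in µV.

V_n = √(4kTRB)
4kTRB = 4 × 1.38×10⁻²³ × 300 × 5.00×10¹ × 9.79×10⁷ = 8.11×10⁻¹¹ V²
V_n = √(8.11×10⁻¹¹) = 9.00×10⁻⁶ V = 9.00 µV

9.00 µV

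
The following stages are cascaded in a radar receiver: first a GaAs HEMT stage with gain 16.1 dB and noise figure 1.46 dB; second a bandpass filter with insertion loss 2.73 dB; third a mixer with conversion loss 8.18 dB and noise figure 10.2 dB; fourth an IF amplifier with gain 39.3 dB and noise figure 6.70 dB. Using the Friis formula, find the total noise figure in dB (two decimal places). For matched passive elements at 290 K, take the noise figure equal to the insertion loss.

4.73 dB

Convert to linear (a loss of L dB is a gain of −L dB): F_i = 10^(NF_i/10), G_i = 10^(G_i,dB/10)
  Stage 1: F_1 = 10^(1.46/10) = 1.400, G_1 = 10^(16.1/10) = 40.74
  Stage 2: F_2 = 10^(2.73/10) = 1.875, G_2 = 10^(−2.73/10) = 0.5333
  Stage 3: F_3 = 10^(10.2/10) = 10.47, G_3 = 10^(−8.18/10) = 0.1521
  Stage 4: F_4 = 10^(6.70/10) = 4.677, G_4 = 10^(39.3/10) = 8511
Friis cascade:
  F = 1.400 + (1.875 − 1)/40.74 + (10.47 − 1)/21.73 + (4.677 − 1)/3.304 = 2.970
NF = 10 log₁₀(2.970) = 4.73 dB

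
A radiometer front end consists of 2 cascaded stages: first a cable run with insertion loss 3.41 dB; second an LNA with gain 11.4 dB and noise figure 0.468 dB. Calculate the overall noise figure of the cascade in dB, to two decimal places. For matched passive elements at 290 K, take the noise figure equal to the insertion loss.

Convert to linear (a loss of L dB is a gain of −L dB): F_i = 10^(NF_i/10), G_i = 10^(G_i,dB/10)
  Stage 1: F_1 = 10^(3.41/10) = 2.193, G_1 = 10^(−3.41/10) = 0.4560
  Stage 2: F_2 = 10^(0.468/10) = 1.114, G_2 = 10^(11.4/10) = 13.80
Friis cascade:
  F = 2.193 + (1.114 − 1)/0.4560 = 2.442
NF = 10 log₁₀(2.442) = 3.88 dB

3.88 dB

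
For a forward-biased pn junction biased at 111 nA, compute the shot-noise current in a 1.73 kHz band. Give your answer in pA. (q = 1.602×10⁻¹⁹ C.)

I_n = √(2qI·B)
2qI·B = 2 × 1.602×10⁻¹⁹ × 1.11×10⁻⁷ × 1.73×10³ = 6.15×10⁻²³ A²
I_n = √(6.15×10⁻²³) = 7.84×10⁻¹² A = 7.84 pA

7.84 pA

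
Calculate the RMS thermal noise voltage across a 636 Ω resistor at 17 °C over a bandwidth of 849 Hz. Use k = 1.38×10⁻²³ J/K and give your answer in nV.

T = 17 °C + 273.15 = 290.15 K
V_n = √(4kTRB)
4kTRB = 4 × 1.38×10⁻²³ × 290.15 × 6.36×10² × 8.49×10² = 8.65×10⁻¹⁵ V²
V_n = √(8.65×10⁻¹⁵) = 9.30×10⁻⁸ V = 93.0 nV

93.0 nV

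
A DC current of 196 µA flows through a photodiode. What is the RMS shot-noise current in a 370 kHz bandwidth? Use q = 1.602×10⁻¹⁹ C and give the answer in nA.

4.82 nA

I_n = √(2qI·B)
2qI·B = 2 × 1.602×10⁻¹⁹ × 1.96×10⁻⁴ × 3.70×10⁵ = 2.32×10⁻¹⁷ A²
I_n = √(2.32×10⁻¹⁷) = 4.82×10⁻⁹ A = 4.82 nA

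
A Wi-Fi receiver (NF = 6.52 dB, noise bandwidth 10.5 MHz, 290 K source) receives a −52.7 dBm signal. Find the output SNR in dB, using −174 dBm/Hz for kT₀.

44.6 dB

Noise floor: N = −174 + 10 log₁₀(B) + NF
10 log₁₀(1.05×10⁷) = 70.21 dB
N = −174 + 70.21 + 6.52 = −97.27 dBm
SNR = P_sig − N = −52.7 − (−97.27) = 44.57 dB → 44.6 dB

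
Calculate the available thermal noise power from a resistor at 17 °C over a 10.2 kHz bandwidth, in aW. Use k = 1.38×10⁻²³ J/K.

40.8 aW

T = 17 °C + 273.15 = 290.15 K
P_n = kTB = 1.38×10⁻²³ × 290.15 × 1.02×10⁴ = 4.08×10⁻¹⁷ W = 40.8 aW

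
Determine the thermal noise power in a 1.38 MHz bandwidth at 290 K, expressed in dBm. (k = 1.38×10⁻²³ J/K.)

P_n = kTB = 1.38×10⁻²³ × 290 × 1.38×10⁶ = 5.52×10⁻¹⁵ W
In dBm: 10 log₁₀(5.52×10⁻¹⁵ / 10⁻³) = −112.6 dBm

−112.6 dBm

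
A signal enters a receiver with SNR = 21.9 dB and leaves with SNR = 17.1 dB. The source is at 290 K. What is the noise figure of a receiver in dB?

4.8 dB

NF (dB) = SNR_in(dB) − SNR_out(dB) when the source is at T₀
NF = 21.9 − 17.1 = 4.8 dB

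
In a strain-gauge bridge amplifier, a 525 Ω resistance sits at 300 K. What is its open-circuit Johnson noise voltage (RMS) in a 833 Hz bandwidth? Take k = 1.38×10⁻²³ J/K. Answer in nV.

V_n = √(4kTRB)
4kTRB = 4 × 1.38×10⁻²³ × 300 × 5.25×10² × 8.33×10² = 7.24×10⁻¹⁵ V²
V_n = √(7.24×10⁻¹⁵) = 8.51×10⁻⁸ V = 85.1 nV

85.1 nV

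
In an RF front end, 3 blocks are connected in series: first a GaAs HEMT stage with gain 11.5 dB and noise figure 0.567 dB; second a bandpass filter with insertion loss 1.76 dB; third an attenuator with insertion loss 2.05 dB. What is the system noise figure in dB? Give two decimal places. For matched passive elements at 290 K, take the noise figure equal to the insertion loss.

Convert to linear (a loss of L dB is a gain of −L dB): F_i = 10^(NF_i/10), G_i = 10^(G_i,dB/10)
  Stage 1: F_1 = 10^(0.567/10) = 1.139, G_1 = 10^(11.5/10) = 14.13
  Stage 2: F_2 = 10^(1.76/10) = 1.500, G_2 = 10^(−1.76/10) = 0.6668
  Stage 3: F_3 = 10^(2.05/10) = 1.603, G_3 = 10^(−2.05/10) = 0.6237
Friis cascade:
  F = 1.139 + (1.500 − 1)/14.13 + (1.603 − 1)/9.419 = 1.239
NF = 10 log₁₀(1.239) = 0.93 dB

0.93 dB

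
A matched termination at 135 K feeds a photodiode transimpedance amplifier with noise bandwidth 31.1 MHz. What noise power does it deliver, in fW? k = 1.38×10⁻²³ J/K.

P_n = kTB = 1.38×10⁻²³ × 135 × 3.11×10⁷ = 5.79×10⁻¹⁴ W = 57.9 fW

57.9 fW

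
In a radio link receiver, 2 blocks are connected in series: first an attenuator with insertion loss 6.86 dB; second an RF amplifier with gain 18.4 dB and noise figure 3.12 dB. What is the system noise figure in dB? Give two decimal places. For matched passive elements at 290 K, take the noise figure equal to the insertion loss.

9.98 dB

Convert to linear (a loss of L dB is a gain of −L dB): F_i = 10^(NF_i/10), G_i = 10^(G_i,dB/10)
  Stage 1: F_1 = 10^(6.86/10) = 4.853, G_1 = 10^(−6.86/10) = 0.2061
  Stage 2: F_2 = 10^(3.12/10) = 2.051, G_2 = 10^(18.4/10) = 69.18
Friis cascade:
  F = 4.853 + (2.051 − 1)/0.2061 = 9.954
NF = 10 log₁₀(9.954) = 9.98 dB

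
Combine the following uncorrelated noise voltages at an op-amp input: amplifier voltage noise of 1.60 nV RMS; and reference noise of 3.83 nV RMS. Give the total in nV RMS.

4.15 nV

Uncorrelated sources add in power (mean-square): V_tot = √(ΣV_i²)
V_tot = √[(1.60×10⁻⁹)² + (3.83×10⁻⁹)²] = 4.15×10⁻⁹ V = 4.15 nV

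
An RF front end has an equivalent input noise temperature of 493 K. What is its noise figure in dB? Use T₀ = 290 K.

4.31 dB

F = 1 + T_e/T₀ = 1 + 493/290 = 2.7
NF = 10 log₁₀(2.7) = 4.31 dB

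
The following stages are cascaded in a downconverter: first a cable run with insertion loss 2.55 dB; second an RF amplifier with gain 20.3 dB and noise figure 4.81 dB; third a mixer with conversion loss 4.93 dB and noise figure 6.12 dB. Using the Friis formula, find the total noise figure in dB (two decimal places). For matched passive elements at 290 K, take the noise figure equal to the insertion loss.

7.40 dB

Convert to linear (a loss of L dB is a gain of −L dB): F_i = 10^(NF_i/10), G_i = 10^(G_i,dB/10)
  Stage 1: F_1 = 10^(2.55/10) = 1.799, G_1 = 10^(−2.55/10) = 0.5559
  Stage 2: F_2 = 10^(4.81/10) = 3.027, G_2 = 10^(20.3/10) = 107.2
  Stage 3: F_3 = 10^(6.12/10) = 4.093, G_3 = 10^(−4.93/10) = 0.3214
Friis cascade:
  F = 1.799 + (3.027 − 1)/0.5559 + (4.093 − 1)/59.57 = 5.497
NF = 10 log₁₀(5.497) = 7.40 dB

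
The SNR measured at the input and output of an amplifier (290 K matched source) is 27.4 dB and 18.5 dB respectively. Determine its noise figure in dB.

NF (dB) = SNR_in(dB) − SNR_out(dB) when the source is at T₀
NF = 27.4 − 18.5 = 8.9 dB

8.9 dB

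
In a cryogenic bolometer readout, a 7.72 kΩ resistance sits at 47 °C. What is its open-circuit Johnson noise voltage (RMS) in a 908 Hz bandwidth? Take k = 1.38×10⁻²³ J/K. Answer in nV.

352 nV

T = 47 °C + 273.15 = 320.15 K
V_n = √(4kTRB)
4kTRB = 4 × 1.38×10⁻²³ × 320.15 × 7.72×10³ × 9.08×10² = 1.24×10⁻¹³ V²
V_n = √(1.24×10⁻¹³) = 3.52×10⁻⁷ V = 352 nV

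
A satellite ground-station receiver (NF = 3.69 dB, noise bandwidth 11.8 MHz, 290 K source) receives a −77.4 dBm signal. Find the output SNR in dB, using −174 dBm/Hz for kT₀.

22.2 dB

Noise floor: N = −174 + 10 log₁₀(B) + NF
10 log₁₀(1.18×10⁷) = 70.72 dB
N = −174 + 70.72 + 3.69 = −99.59 dBm
SNR = P_sig − N = −77.4 − (−99.59) = 22.19 dB → 22.2 dB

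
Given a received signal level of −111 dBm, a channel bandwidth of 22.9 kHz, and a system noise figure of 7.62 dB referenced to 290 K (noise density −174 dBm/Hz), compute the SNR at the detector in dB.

11.8 dB

Noise floor: N = −174 + 10 log₁₀(B) + NF
10 log₁₀(2.29×10⁴) = 43.6 dB
N = −174 + 43.6 + 7.62 = −122.78 dBm
SNR = P_sig − N = −111 − (−122.78) = 11.78 dB → 11.8 dB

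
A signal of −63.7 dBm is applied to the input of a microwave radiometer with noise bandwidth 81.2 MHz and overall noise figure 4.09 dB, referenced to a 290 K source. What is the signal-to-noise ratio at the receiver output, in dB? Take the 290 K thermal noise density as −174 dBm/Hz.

27.1 dB

Noise floor: N = −174 + 10 log₁₀(B) + NF
10 log₁₀(8.12×10⁷) = 79.1 dB
N = −174 + 79.1 + 4.09 = −90.81 dBm
SNR = P_sig − N = −63.7 − (−90.81) = 27.11 dB → 27.1 dB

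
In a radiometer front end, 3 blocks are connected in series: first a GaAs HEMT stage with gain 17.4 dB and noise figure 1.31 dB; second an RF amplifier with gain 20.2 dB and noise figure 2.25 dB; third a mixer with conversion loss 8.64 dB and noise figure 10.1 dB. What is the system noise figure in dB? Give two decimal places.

Convert to linear (a loss of L dB is a gain of −L dB): F_i = 10^(NF_i/10), G_i = 10^(G_i,dB/10)
  Stage 1: F_1 = 10^(1.31/10) = 1.352, G_1 = 10^(17.4/10) = 54.95
  Stage 2: F_2 = 10^(2.25/10) = 1.679, G_2 = 10^(20.2/10) = 104.7
  Stage 3: F_3 = 10^(10.1/10) = 10.23, G_3 = 10^(−8.64/10) = 0.1368
Friis cascade:
  F = 1.352 + (1.679 − 1)/54.95 + (10.23 − 1)/5754 = 1.366
NF = 10 log₁₀(1.366) = 1.35 dB

1.35 dB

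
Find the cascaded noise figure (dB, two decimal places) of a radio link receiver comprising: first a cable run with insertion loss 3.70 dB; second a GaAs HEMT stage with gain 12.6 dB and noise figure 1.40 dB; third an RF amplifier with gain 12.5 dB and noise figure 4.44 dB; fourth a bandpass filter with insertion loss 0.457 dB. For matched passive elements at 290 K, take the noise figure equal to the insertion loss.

5.40 dB

Convert to linear (a loss of L dB is a gain of −L dB): F_i = 10^(NF_i/10), G_i = 10^(G_i,dB/10)
  Stage 1: F_1 = 10^(3.70/10) = 2.344, G_1 = 10^(−3.70/10) = 0.4266
  Stage 2: F_2 = 10^(1.40/10) = 1.380, G_2 = 10^(12.6/10) = 18.20
  Stage 3: F_3 = 10^(4.44/10) = 2.780, G_3 = 10^(12.5/10) = 17.78
  Stage 4: F_4 = 10^(0.457/10) = 1.111, G_4 = 10^(−0.457/10) = 0.9001
Friis cascade:
  F = 2.344 + (1.380 − 1)/0.4266 + (2.780 − 1)/7.762 + (1.111 − 1)/138.0 = 3.466
NF = 10 log₁₀(3.466) = 5.40 dB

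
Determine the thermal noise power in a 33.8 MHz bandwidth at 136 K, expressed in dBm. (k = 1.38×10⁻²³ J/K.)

−102.0 dBm

P_n = kTB = 1.38×10⁻²³ × 136 × 3.38×10⁷ = 6.34×10⁻¹⁴ W
In dBm: 10 log₁₀(6.34×10⁻¹⁴ / 10⁻³) = −102.0 dBm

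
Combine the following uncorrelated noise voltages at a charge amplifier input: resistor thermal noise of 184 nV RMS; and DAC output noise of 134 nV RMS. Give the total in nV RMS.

Uncorrelated sources add in power (mean-square): V_tot = √(ΣV_i²)
V_tot = √[(1.84×10⁻⁷)² + (1.34×10⁻⁷)²] = 2.28×10⁻⁷ V = 228 nV

228 nV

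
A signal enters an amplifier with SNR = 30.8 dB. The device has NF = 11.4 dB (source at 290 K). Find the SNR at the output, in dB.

By definition F = SNR_in/SNR_out, so in dB: SNR_out = SNR_in − NF
SNR_out = 30.8 − 11.4 = 19.4 dB

19.4 dB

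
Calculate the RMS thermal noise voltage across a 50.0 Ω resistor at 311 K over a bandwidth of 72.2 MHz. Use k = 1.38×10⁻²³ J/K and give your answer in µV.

7.87 µV

V_n = √(4kTRB)
4kTRB = 4 × 1.38×10⁻²³ × 311 × 5.00×10¹ × 7.22×10⁷ = 6.20×10⁻¹¹ V²
V_n = √(6.20×10⁻¹¹) = 7.87×10⁻⁶ V = 7.87 µV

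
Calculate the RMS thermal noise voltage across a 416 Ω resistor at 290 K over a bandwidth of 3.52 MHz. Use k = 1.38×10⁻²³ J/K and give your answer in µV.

4.84 µV

V_n = √(4kTRB)
4kTRB = 4 × 1.38×10⁻²³ × 290 × 4.16×10² × 3.52×10⁶ = 2.34×10⁻¹¹ V²
V_n = √(2.34×10⁻¹¹) = 4.84×10⁻⁶ V = 4.84 µV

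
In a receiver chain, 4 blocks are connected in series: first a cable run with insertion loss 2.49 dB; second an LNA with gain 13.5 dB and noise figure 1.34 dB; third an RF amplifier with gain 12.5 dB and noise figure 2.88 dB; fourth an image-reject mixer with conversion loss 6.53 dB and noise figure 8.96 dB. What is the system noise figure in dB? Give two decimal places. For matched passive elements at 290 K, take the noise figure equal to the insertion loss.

Convert to linear (a loss of L dB is a gain of −L dB): F_i = 10^(NF_i/10), G_i = 10^(G_i,dB/10)
  Stage 1: F_1 = 10^(2.49/10) = 1.774, G_1 = 10^(−2.49/10) = 0.5636
  Stage 2: F_2 = 10^(1.34/10) = 1.361, G_2 = 10^(13.5/10) = 22.39
  Stage 3: F_3 = 10^(2.88/10) = 1.941, G_3 = 10^(12.5/10) = 17.78
  Stage 4: F_4 = 10^(8.96/10) = 7.870, G_4 = 10^(−6.53/10) = 0.2223
Friis cascade:
  F = 1.774 + (1.361 − 1)/0.5636 + (1.941 − 1)/12.62 + (7.870 − 1)/224.4 = 2.521
NF = 10 log₁₀(2.521) = 4.02 dB

4.02 dB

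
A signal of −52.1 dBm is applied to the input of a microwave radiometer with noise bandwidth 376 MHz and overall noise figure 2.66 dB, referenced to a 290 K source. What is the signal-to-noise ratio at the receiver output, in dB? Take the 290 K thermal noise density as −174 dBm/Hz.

33.5 dB

Noise floor: N = −174 + 10 log₁₀(B) + NF
10 log₁₀(3.76×10⁸) = 85.75 dB
N = −174 + 85.75 + 2.66 = −85.59 dBm
SNR = P_sig − N = −52.1 − (−85.59) = 33.49 dB → 33.5 dB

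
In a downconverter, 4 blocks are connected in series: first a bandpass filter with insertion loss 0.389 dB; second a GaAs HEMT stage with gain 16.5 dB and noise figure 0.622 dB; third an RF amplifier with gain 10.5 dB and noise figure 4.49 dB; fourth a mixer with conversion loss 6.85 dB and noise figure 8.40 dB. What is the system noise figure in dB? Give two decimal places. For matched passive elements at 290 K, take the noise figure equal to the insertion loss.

Convert to linear (a loss of L dB is a gain of −L dB): F_i = 10^(NF_i/10), G_i = 10^(G_i,dB/10)
  Stage 1: F_1 = 10^(0.389/10) = 1.094, G_1 = 10^(−0.389/10) = 0.9143
  Stage 2: F_2 = 10^(0.622/10) = 1.154, G_2 = 10^(16.5/10) = 44.67
  Stage 3: F_3 = 10^(4.49/10) = 2.812, G_3 = 10^(10.5/10) = 11.22
  Stage 4: F_4 = 10^(8.40/10) = 6.918, G_4 = 10^(−6.85/10) = 0.2065
Friis cascade:
  F = 1.094 + (1.154 − 1)/0.9143 + (2.812 − 1)/40.84 + (6.918 − 1)/458.2 = 1.319
NF = 10 log₁₀(1.319) = 1.20 dB

1.20 dB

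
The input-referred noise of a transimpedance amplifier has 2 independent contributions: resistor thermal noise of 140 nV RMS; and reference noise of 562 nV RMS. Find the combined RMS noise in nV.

579 nV

Uncorrelated sources add in power (mean-square): V_tot = √(ΣV_i²)
V_tot = √[(1.40×10⁻⁷)² + (5.62×10⁻⁷)²] = 5.79×10⁻⁷ V = 579 nV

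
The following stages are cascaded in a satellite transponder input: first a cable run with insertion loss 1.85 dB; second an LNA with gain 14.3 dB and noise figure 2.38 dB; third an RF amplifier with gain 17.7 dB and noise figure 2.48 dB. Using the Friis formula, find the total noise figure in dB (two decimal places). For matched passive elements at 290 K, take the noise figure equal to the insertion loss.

Convert to linear (a loss of L dB is a gain of −L dB): F_i = 10^(NF_i/10), G_i = 10^(G_i,dB/10)
  Stage 1: F_1 = 10^(1.85/10) = 1.531, G_1 = 10^(−1.85/10) = 0.6531
  Stage 2: F_2 = 10^(2.38/10) = 1.730, G_2 = 10^(14.3/10) = 26.92
  Stage 3: F_3 = 10^(2.48/10) = 1.770, G_3 = 10^(17.7/10) = 58.88
Friis cascade:
  F = 1.531 + (1.730 − 1)/0.6531 + (1.770 − 1)/17.58 = 2.692
NF = 10 log₁₀(2.692) = 4.30 dB

4.30 dB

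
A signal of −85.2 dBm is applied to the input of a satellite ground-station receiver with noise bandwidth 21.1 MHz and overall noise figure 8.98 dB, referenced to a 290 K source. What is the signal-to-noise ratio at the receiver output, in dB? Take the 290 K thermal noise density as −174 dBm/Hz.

Noise floor: N = −174 + 10 log₁₀(B) + NF
10 log₁₀(2.11×10⁷) = 73.24 dB
N = −174 + 73.24 + 8.98 = −91.78 dBm
SNR = P_sig − N = −85.2 − (−91.78) = 6.58 dB → 6.6 dB

6.6 dB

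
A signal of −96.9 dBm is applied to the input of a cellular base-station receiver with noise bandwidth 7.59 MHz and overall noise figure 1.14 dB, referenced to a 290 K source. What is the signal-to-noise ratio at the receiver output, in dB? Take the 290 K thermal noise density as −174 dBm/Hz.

Noise floor: N = −174 + 10 log₁₀(B) + NF
10 log₁₀(7.59×10⁶) = 68.8 dB
N = −174 + 68.8 + 1.14 = −104.06 dBm
SNR = P_sig − N = −96.9 − (−104.06) = 7.16 dB → 7.2 dB

7.2 dB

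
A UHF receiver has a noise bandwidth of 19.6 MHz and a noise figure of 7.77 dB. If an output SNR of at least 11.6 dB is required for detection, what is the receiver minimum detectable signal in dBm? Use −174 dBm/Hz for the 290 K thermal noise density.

−81.7 dBm

Sensitivity = −174 + 10 log₁₀(B) + NF + SNR_min
= −174 + 72.92 + 7.77 + 11.6
= −81.71 dBm → −81.7 dBm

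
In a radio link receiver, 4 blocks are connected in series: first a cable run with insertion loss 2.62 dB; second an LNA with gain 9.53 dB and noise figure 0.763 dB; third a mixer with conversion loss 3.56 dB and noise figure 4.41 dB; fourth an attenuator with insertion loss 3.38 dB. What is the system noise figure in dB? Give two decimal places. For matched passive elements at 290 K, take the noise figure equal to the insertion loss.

4.89 dB

Convert to linear (a loss of L dB is a gain of −L dB): F_i = 10^(NF_i/10), G_i = 10^(G_i,dB/10)
  Stage 1: F_1 = 10^(2.62/10) = 1.828, G_1 = 10^(−2.62/10) = 0.5470
  Stage 2: F_2 = 10^(0.763/10) = 1.192, G_2 = 10^(9.53/10) = 8.974
  Stage 3: F_3 = 10^(4.41/10) = 2.761, G_3 = 10^(−3.56/10) = 0.4406
  Stage 4: F_4 = 10^(3.38/10) = 2.178, G_4 = 10^(−3.38/10) = 0.4592
Friis cascade:
  F = 1.828 + (1.192 − 1)/0.5470 + (2.761 − 1)/4.909 + (2.178 − 1)/2.163 = 3.082
NF = 10 log₁₀(3.082) = 4.89 dB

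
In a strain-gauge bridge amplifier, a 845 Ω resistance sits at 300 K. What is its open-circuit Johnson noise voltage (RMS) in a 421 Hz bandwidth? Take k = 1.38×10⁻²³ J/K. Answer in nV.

V_n = √(4kTRB)
4kTRB = 4 × 1.38×10⁻²³ × 300 × 8.45×10² × 4.21×10² = 5.89×10⁻¹⁵ V²
V_n = √(5.89×10⁻¹⁵) = 7.68×10⁻⁸ V = 76.8 nV

76.8 nV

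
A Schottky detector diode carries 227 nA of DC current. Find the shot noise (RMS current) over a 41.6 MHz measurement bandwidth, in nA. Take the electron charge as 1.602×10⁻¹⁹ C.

1.74 nA

I_n = √(2qI·B)
2qI·B = 2 × 1.602×10⁻¹⁹ × 2.27×10⁻⁷ × 4.16×10⁷ = 3.03×10⁻¹⁸ A²
I_n = √(3.03×10⁻¹⁸) = 1.74×10⁻⁹ A = 1.74 nA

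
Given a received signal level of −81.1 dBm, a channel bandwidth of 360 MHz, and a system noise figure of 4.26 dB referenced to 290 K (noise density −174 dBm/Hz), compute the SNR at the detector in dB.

Noise floor: N = −174 + 10 log₁₀(B) + NF
10 log₁₀(3.60×10⁸) = 85.56 dB
N = −174 + 85.56 + 4.26 = −84.18 dBm
SNR = P_sig − N = −81.1 − (−84.18) = 3.08 dB → 3.1 dB

3.1 dB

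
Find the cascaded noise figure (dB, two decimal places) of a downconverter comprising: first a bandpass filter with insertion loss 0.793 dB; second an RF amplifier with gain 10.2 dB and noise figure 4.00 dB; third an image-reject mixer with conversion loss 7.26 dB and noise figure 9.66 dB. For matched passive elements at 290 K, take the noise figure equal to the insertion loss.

Convert to linear (a loss of L dB is a gain of −L dB): F_i = 10^(NF_i/10), G_i = 10^(G_i,dB/10)
  Stage 1: F_1 = 10^(0.793/10) = 1.200, G_1 = 10^(−0.793/10) = 0.8331
  Stage 2: F_2 = 10^(4.00/10) = 2.512, G_2 = 10^(10.2/10) = 10.47
  Stage 3: F_3 = 10^(9.66/10) = 9.247, G_3 = 10^(−7.26/10) = 0.1879
Friis cascade:
  F = 1.200 + (2.512 − 1)/0.8331 + (9.247 − 1)/8.724 = 3.960
NF = 10 log₁₀(3.960) = 5.98 dB

5.98 dB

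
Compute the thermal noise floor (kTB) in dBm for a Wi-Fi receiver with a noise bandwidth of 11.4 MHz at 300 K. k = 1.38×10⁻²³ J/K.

−103.3 dBm

P_n = kTB = 1.38×10⁻²³ × 300 × 1.14×10⁷ = 4.72×10⁻¹⁴ W
In dBm: 10 log₁₀(4.72×10⁻¹⁴ / 10⁻³) = −103.3 dBm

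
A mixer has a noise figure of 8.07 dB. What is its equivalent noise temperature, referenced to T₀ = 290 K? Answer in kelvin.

F = 10^(8.07/10) = 6.4121
T_e = (F − 1)·T₀ = (6.4121 − 1) × 290 = 1570 K

1570 K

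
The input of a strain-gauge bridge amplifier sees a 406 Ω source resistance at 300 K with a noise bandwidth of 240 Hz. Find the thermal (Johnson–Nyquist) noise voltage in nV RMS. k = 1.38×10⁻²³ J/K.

V_n = √(4kTRB)
4kTRB = 4 × 1.38×10⁻²³ × 300 × 4.06×10² × 2.40×10² = 1.61×10⁻¹⁵ V²
V_n = √(1.61×10⁻¹⁵) = 4.02×10⁻⁸ V = 40.2 nV

40.2 nV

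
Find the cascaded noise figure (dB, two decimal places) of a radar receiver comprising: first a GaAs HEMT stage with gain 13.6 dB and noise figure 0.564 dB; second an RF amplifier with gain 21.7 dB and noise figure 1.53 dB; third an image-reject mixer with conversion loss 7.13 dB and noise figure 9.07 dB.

0.64 dB

Convert to linear (a loss of L dB is a gain of −L dB): F_i = 10^(NF_i/10), G_i = 10^(G_i,dB/10)
  Stage 1: F_1 = 10^(0.564/10) = 1.139, G_1 = 10^(13.6/10) = 22.91
  Stage 2: F_2 = 10^(1.53/10) = 1.422, G_2 = 10^(21.7/10) = 147.9
  Stage 3: F_3 = 10^(9.07/10) = 8.072, G_3 = 10^(−7.13/10) = 0.1936
Friis cascade:
  F = 1.139 + (1.422 − 1)/22.91 + (8.072 − 1)/3388 = 1.159
NF = 10 log₁₀(1.159) = 0.64 dB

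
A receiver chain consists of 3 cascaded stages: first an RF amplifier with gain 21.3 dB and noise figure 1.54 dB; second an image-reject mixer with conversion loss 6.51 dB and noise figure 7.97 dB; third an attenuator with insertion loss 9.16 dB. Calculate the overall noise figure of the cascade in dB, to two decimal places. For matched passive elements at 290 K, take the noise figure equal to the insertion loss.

Convert to linear (a loss of L dB is a gain of −L dB): F_i = 10^(NF_i/10), G_i = 10^(G_i,dB/10)
  Stage 1: F_1 = 10^(1.54/10) = 1.426, G_1 = 10^(21.3/10) = 134.9
  Stage 2: F_2 = 10^(7.97/10) = 6.266, G_2 = 10^(−6.51/10) = 0.2234
  Stage 3: F_3 = 10^(9.16/10) = 8.241, G_3 = 10^(−9.16/10) = 0.1213
Friis cascade:
  F = 1.426 + (6.266 − 1)/134.9 + (8.241 − 1)/30.13 = 1.705
NF = 10 log₁₀(1.705) = 2.32 dB

2.32 dB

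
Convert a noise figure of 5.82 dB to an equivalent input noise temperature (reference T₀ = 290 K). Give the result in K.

F = 10^(5.82/10) = 3.81944
T_e = (F − 1)·T₀ = (3.81944 − 1) × 290 = 818 K

818 K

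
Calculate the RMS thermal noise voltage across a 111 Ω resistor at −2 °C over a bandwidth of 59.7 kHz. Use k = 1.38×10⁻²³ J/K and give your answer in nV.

315 nV

T = −2 °C + 273.15 = 271.15 K
V_n = √(4kTRB)
4kTRB = 4 × 1.38×10⁻²³ × 271.15 × 1.11×10² × 5.97×10⁴ = 9.92×10⁻¹⁴ V²
V_n = √(9.92×10⁻¹⁴) = 3.15×10⁻⁷ V = 315 nV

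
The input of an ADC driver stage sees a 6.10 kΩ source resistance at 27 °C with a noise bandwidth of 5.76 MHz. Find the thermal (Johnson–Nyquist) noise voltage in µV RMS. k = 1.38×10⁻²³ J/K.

24.1 µV

T = 27 °C + 273.15 = 300.15 K
V_n = √(4kTRB)
4kTRB = 4 × 1.38×10⁻²³ × 300.15 × 6.10×10³ × 5.76×10⁶ = 5.82×10⁻¹⁰ V²
V_n = √(5.82×10⁻¹⁰) = 2.41×10⁻⁵ V = 24.1 µV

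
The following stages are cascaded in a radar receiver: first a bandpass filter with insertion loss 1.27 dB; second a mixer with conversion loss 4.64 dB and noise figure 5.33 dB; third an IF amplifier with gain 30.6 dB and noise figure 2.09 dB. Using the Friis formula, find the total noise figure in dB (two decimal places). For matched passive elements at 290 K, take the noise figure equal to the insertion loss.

Convert to linear (a loss of L dB is a gain of −L dB): F_i = 10^(NF_i/10), G_i = 10^(G_i,dB/10)
  Stage 1: F_1 = 10^(1.27/10) = 1.340, G_1 = 10^(−1.27/10) = 0.7464
  Stage 2: F_2 = 10^(5.33/10) = 3.412, G_2 = 10^(−4.64/10) = 0.3436
  Stage 3: F_3 = 10^(2.09/10) = 1.618, G_3 = 10^(30.6/10) = 1148
Friis cascade:
  F = 1.340 + (3.412 − 1)/0.7464 + (1.618 − 1)/0.2564 = 6.981
NF = 10 log₁₀(6.981) = 8.44 dB

8.44 dB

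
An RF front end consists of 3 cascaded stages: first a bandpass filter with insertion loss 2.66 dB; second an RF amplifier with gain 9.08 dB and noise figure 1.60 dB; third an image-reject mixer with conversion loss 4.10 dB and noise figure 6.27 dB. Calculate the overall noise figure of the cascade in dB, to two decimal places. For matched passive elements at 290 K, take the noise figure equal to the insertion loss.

5.32 dB

Convert to linear (a loss of L dB is a gain of −L dB): F_i = 10^(NF_i/10), G_i = 10^(G_i,dB/10)
  Stage 1: F_1 = 10^(2.66/10) = 1.845, G_1 = 10^(−2.66/10) = 0.5420
  Stage 2: F_2 = 10^(1.60/10) = 1.445, G_2 = 10^(9.08/10) = 8.091
  Stage 3: F_3 = 10^(6.27/10) = 4.236, G_3 = 10^(−4.10/10) = 0.3890
Friis cascade:
  F = 1.845 + (1.445 − 1)/0.5420 + (4.236 − 1)/4.385 = 3.405
NF = 10 log₁₀(3.405) = 5.32 dB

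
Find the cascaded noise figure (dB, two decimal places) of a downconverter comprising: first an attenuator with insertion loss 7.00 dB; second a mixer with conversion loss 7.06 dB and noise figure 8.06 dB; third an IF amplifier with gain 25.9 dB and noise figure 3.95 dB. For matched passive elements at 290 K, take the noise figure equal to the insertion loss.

18.44 dB

Convert to linear (a loss of L dB is a gain of −L dB): F_i = 10^(NF_i/10), G_i = 10^(G_i,dB/10)
  Stage 1: F_1 = 10^(7.00/10) = 5.012, G_1 = 10^(−7.00/10) = 0.1995
  Stage 2: F_2 = 10^(8.06/10) = 6.397, G_2 = 10^(−7.06/10) = 0.1968
  Stage 3: F_3 = 10^(3.95/10) = 2.483, G_3 = 10^(25.9/10) = 389.0
Friis cascade:
  F = 5.012 + (6.397 − 1)/0.1995 + (2.483 − 1)/0.03926 = 69.84
NF = 10 log₁₀(69.84) = 18.44 dB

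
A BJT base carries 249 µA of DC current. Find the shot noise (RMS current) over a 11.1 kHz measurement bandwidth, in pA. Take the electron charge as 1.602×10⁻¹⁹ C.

941 pA

I_n = √(2qI·B)
2qI·B = 2 × 1.602×10⁻¹⁹ × 2.49×10⁻⁴ × 1.11×10⁴ = 8.86×10⁻¹⁹ A²
I_n = √(8.86×10⁻¹⁹) = 9.41×10⁻¹⁰ A = 941 pA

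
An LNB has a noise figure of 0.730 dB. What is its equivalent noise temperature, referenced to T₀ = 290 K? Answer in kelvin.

F = 10^(0.730/10) = 1.18304
T_e = (F − 1)·T₀ = (1.18304 − 1) × 290 = 53.1 K

53.1 K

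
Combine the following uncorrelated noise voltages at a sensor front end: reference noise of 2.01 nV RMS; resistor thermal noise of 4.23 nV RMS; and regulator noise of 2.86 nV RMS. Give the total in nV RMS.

Uncorrelated sources add in power (mean-square): V_tot = √(ΣV_i²)
V_tot = √[(2.01×10⁻⁹)² + (4.23×10⁻⁹)² + (2.86×10⁻⁹)²] = 5.49×10⁻⁹ V = 5.49 nV

5.49 nV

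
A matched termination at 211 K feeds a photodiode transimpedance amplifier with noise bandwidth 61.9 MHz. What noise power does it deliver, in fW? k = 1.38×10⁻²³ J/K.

180 fW

P_n = kTB = 1.38×10⁻²³ × 211 × 6.19×10⁷ = 1.80×10⁻¹³ W = 180 fW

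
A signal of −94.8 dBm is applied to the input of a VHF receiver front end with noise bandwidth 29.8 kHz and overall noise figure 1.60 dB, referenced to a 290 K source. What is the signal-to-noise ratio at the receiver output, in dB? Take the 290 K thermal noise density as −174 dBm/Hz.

Noise floor: N = −174 + 10 log₁₀(B) + NF
10 log₁₀(2.98×10⁴) = 44.74 dB
N = −174 + 44.74 + 1.60 = −127.66 dBm
SNR = P_sig − N = −94.8 − (−127.66) = 32.86 dB → 32.9 dB

32.9 dB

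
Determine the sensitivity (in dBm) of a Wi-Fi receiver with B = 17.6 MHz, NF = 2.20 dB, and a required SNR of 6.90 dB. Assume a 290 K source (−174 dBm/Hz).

−92.4 dBm

Sensitivity = −174 + 10 log₁₀(B) + NF + SNR_min
= −174 + 72.46 + 2.20 + 6.90
= −92.44 dBm → −92.4 dBm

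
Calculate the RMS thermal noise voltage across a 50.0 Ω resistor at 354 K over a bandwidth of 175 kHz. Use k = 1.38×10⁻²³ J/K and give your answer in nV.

413 nV

V_n = √(4kTRB)
4kTRB = 4 × 1.38×10⁻²³ × 354 × 5.00×10¹ × 1.75×10⁵ = 1.71×10⁻¹³ V²
V_n = √(1.71×10⁻¹³) = 4.13×10⁻⁷ V = 413 nV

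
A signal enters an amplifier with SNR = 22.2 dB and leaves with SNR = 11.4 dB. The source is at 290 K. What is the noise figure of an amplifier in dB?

NF (dB) = SNR_in(dB) − SNR_out(dB) when the source is at T₀
NF = 22.2 − 11.4 = 10.8 dB

10.8 dB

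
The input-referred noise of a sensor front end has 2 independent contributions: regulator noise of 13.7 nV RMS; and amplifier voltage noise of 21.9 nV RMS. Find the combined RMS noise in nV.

Uncorrelated sources add in power (mean-square): V_tot = √(ΣV_i²)
V_tot = √[(1.37×10⁻⁸)² + (2.19×10⁻⁸)²] = 2.58×10⁻⁸ V = 25.8 nV

25.8 nV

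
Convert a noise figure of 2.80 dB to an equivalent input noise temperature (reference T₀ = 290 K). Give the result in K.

263 K

F = 10^(2.80/10) = 1.90546
T_e = (F − 1)·T₀ = (1.90546 − 1) × 290 = 263 K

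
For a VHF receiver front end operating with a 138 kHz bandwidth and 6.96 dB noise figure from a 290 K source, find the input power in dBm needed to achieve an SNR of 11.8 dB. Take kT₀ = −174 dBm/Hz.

−103.8 dBm

Sensitivity = −174 + 10 log₁₀(B) + NF + SNR_min
= −174 + 51.4 + 6.96 + 11.8
= −103.84 dBm → −103.8 dBm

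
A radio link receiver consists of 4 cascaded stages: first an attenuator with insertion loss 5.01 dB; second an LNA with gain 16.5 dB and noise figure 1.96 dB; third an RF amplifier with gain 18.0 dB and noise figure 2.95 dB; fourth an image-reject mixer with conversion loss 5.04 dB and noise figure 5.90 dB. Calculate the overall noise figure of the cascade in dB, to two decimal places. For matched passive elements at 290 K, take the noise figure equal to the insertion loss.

7.03 dB

Convert to linear (a loss of L dB is a gain of −L dB): F_i = 10^(NF_i/10), G_i = 10^(G_i,dB/10)
  Stage 1: F_1 = 10^(5.01/10) = 3.170, G_1 = 10^(−5.01/10) = 0.3155
  Stage 2: F_2 = 10^(1.96/10) = 1.570, G_2 = 10^(16.5/10) = 44.67
  Stage 3: F_3 = 10^(2.95/10) = 1.972, G_3 = 10^(18.0/10) = 63.10
  Stage 4: F_4 = 10^(5.90/10) = 3.890, G_4 = 10^(−5.04/10) = 0.3133
Friis cascade:
  F = 3.170 + (1.570 − 1)/0.3155 + (1.972 − 1)/14.09 + (3.890 − 1)/889.2 = 5.050
NF = 10 log₁₀(5.050) = 7.03 dB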